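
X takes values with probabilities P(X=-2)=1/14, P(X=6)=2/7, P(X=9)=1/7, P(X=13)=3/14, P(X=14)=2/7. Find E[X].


E[X] = sum(x * P(x))
= -2*1/14 + 6*2/7 + 9*1/7 + 13*3/14 + 14*2/7
= 135/14

135/14


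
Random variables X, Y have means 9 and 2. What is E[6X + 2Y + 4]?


E[6X + 2Y + 4] = 6*E[X] + 2*E[Y] + 4
= (6)*(9) + (2)*(2) + (4)
= 54 + 4 + 4 = 62

62


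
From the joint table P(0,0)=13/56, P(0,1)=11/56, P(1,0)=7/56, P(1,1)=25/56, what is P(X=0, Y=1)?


Read from table: P(X=0, Y=1) = 11/56

11/56


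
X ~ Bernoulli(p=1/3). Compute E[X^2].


For Bernoulli: X in {0,1}
E[X^2] = 0^2*(1-1/3) + 1^2*1/3 = 1/3

1/3


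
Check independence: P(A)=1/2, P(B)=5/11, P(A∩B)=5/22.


P(A)*P(B) = 1/2*5/11 = 5/22
P(A∩B) = 5/22, which equals P(A)P(B), so independent

Yes, A and B are independent


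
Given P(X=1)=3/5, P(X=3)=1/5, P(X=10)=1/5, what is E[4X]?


E[4X] = sum(g(x)*P(x))
= 4*3/5 + 12*1/5 + 40*1/5
= 64/5

64/5


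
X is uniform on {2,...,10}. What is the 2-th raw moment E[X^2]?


E[X^2] = (1/9) * sum(x^2 for x=2..10)
= 384/9 = 128/3

128/3


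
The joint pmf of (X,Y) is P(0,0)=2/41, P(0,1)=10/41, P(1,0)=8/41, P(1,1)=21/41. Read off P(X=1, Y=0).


Read from table: P(X=1, Y=0) = 8/41

8/41


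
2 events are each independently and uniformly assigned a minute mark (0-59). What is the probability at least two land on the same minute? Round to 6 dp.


P(all different) = prod((60-i)/60 for i=0..1) = 0.983333
P(at least one match) = 1 - 0.983333 = 0.016667

0.016667


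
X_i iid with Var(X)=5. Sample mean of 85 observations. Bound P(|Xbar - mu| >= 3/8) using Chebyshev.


Var(Xbar) = Var(X)/n = 5/85
Chebyshev: P(|Xbar-mu| >= 3/8) <= Var(Xbar)/(3/8)^2 = (1/17)/(9/64) = 64/153

64/153


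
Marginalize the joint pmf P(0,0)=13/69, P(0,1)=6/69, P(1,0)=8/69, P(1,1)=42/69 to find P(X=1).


P(X=1) = P(1,0)+P(1,1) = 8/69 + 42/69 = 50/69

50/69


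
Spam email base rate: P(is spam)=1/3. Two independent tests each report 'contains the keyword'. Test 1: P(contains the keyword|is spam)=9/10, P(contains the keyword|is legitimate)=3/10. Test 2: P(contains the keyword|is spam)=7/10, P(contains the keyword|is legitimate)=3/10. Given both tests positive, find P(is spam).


After test 1: P(+) = 9/10*1/3 + 3/10*2/3 = 1/2
P(B|+) = (3/10)/(1/2) = 3/5
After test 2 (use post1 as new prior): P(+) = 7/10*3/5 + 3/10*2/5 = 27/50
P(B|+,+) = (21/50)/(27/50) = 7/9

7/9


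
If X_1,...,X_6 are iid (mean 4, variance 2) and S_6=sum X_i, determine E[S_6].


E[S_n] = n*E[X_1] = 6*4 = 24

24


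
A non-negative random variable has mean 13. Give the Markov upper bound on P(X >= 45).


Markov: P(X >= a) <= E[X]/a
P(X >= 45) <= 13/45

13/45


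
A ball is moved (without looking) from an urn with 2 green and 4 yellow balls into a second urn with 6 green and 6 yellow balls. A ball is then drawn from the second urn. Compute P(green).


P(transfer green) = 2/6 = 1/3; P(transfer yellow) = 2/3
If green transferred: Urn II has 7 green of 13, so P(green|green moved) = 7/13
If yellow transferred: Urn II has 6 green of 13, so P(green|yellow moved) = 6/13
By total probability: P(green) = 1/3*7/13 + 2/3*6/13 = 19/39

19/39


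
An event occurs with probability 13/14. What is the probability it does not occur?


P(A') = 1 - P(A) = 1 - 13/14 = 1/14

1/14


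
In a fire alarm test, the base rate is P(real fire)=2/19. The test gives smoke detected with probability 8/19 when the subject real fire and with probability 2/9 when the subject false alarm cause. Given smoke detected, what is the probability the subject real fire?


P(A) = P(A|B)P(B) + P(A|B')P(B') = 8/19*2/19 + 2/9*17/19 = 790/3249
P(B|A) = P(A|B)P(B)/P(A) = (16/361)/(790/3249) = 72/395

72/395


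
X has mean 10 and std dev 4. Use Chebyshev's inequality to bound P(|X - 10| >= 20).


k = 20/4 = 5
Chebyshev: P(|X-mu| >= k*sigma) <= 1/k^2 = 1/5^2 = 1/25

1/25


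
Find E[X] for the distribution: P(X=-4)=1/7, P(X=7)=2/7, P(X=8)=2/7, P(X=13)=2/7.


E[X] = sum(x * P(x))
= -4*1/7 + 7*2/7 + 8*2/7 + 13*2/7
= 52/7

52/7


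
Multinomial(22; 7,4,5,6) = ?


22! = 1124000727777607680000
Denominator: 7!=5040 * 4!=24 * 5!=120 * 6!=720
Coefficient = 1124000727777607680000 / 10450944000 = 107550162720

107550162720


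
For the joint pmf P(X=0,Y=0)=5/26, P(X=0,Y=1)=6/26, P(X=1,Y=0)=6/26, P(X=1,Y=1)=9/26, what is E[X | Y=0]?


P(Y=0) = 11/26
E[X|Y=0] = (0*5 + 1*6)/11 = 6/11

6/11


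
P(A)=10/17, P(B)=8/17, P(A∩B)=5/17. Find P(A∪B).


P(A∪B) = P(A) + P(B) - P(A∩B)
= 10/17 + 8/17 - 5/17 = 13/17

13/17


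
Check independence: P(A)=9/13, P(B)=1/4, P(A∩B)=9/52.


P(A)*P(B) = 9/13*1/4 = 9/52
P(A∩B) = 9/52, which equals P(A)P(B), so independent

Yes, A and B are independent


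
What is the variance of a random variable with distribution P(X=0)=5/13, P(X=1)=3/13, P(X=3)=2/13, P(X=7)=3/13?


E[X] = 30/13, E[X^2] = 168/13
Var(X) = E[X^2] - (E[X])^2 = 168/13 - (30/13)^2 = 1284/169

1284/169


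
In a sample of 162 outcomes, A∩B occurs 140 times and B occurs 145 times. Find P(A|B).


P(A|B) = P(A∩B)/P(B) = (140/162)/(145/162) = 140/145 = 28/29

28/29


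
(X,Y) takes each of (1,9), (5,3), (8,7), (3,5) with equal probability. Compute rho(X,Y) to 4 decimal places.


Cov(X,Y) = -1.7500, Var(X) = 6.6875, Var(Y) = 5.0000
rho = Cov/(sqrt(VarX)*sqrt(VarY)) = -0.3026

-0.3026


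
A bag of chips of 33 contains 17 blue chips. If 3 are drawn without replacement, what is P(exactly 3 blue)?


P(X=3) = C(17,3)*C(16,0) / C(33,3)
= 680*1 / 5456
= 680/5456 = 85/682

85/682


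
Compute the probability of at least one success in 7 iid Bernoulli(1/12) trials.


P(at least one) = 1 - P(none)
P(none) = (1 - 1/12)^7 = (11/12)^7 = 19487171/35831808
P(at least one) = 1 - 19487171/35831808 = 16344637/35831808

16344637/35831808


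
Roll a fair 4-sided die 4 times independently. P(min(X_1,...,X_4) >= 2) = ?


P(min >= 2) = P(all X_i >= 2) = (P(X_1 >= 2))^4
= (3/4)^4 = 81/256

81/256


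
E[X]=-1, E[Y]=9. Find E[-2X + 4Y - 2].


E[-2X + 4Y - 2] = -2*E[X] + 4*E[Y] - 2
= (-2)*(-1) + (4)*(9) + (-2)
= 2 + 36 - 2 = 36

36


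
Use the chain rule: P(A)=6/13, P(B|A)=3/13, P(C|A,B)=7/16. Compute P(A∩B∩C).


P(A∩B∩C) = P(A) * P(B|A) * P(C|A∩B)
= 6/13 * 3/13 * 7/16
= 18/169 * 7/16 = 63/1352

63/1352


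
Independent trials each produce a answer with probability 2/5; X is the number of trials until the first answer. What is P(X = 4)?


P(X=4) = (1-p)^3 * p = (3/5)^3 * 2/5
= 27/125 * 2/5 = 54/625

54/625


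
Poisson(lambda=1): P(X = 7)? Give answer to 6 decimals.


P(X=7) = e^(-1) * 1^7 / 7!
≈ 0.3678794412 * 1 / 5040
≈ 0.000073

0.000073


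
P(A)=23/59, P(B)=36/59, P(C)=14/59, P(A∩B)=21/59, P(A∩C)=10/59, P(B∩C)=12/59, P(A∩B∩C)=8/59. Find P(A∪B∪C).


P(A∪B∪C) = P(A)+P(B)+P(C) - P(AB)-P(AC)-P(BC) + P(ABC)
= 23/59+36/59+14/59 - 21/59-10/59-12/59 + 8/59
= 38/59

38/59


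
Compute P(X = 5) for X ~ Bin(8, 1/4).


P(X=5) = C(8,5) * p^5 * (1-p)^3
= 56 * 1/1024 * 27/64
= 189/8192

189/8192


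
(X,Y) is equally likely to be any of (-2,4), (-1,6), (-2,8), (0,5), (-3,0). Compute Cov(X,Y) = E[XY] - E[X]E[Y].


E[X]=-8/5, E[Y]=23/5, E[XY]=-6
Cov(X,Y) = E[XY] - E[X]E[Y] = -6 + 8/5*23/5 = 34/25

34/25


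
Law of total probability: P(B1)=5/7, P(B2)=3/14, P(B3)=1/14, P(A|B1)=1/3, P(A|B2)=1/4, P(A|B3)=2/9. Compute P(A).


P(A) = P(A|B1)P(B1) + P(A|B2)P(B2) + P(A|B3)P(B3)
= 1/3*5/7 + 1/4*3/14 + 2/9*1/14
= 5/21 + 3/56 + 1/63 = 155/504

155/504


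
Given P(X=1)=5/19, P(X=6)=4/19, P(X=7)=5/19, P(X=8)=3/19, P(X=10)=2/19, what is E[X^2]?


E[X^2] = sum(g(x)*P(x))
= 1*5/19 + 36*4/19 + 49*5/19 + 64*3/19 + 100*2/19
= 786/19

786/19


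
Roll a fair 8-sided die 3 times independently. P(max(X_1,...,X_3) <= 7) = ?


P(max <= 7) = P(all X_i <= 7) = (P(X_1 <= 7))^3
= (7/8)^3 = 343/512

343/512


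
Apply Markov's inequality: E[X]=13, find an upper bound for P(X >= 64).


Markov: P(X >= a) <= E[X]/a
P(X >= 64) <= 13/64

13/64


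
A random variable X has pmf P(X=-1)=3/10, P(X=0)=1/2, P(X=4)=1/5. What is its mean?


E[X] = sum(x * P(x))
= -1*3/10 + 0*1/2 + 4*1/5
= 1/2

1/2


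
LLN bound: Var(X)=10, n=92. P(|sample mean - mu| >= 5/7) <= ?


Var(Xbar) = Var(X)/n = 10/92
Chebyshev: P(|Xbar-mu| >= 5/7) <= Var(Xbar)/(5/7)^2 = (5/46)/(25/49) = 49/230

49/230


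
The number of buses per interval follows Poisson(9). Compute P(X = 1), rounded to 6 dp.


P(X=1) = e^(-9) * 9^1 / 1!
≈ 0.0001234098041 * 9 / 1
≈ 0.001111

0.001111


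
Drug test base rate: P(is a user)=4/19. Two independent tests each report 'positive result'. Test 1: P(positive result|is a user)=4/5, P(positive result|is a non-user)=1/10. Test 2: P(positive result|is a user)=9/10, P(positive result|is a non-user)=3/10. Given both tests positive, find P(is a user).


After test 1: P(+) = 4/5*4/19 + 1/10*15/19 = 47/190
P(B|+) = (16/95)/(47/190) = 32/47
After test 2 (use post1 as new prior): P(+) = 9/10*32/47 + 3/10*15/47 = 333/470
P(B|+,+) = (144/235)/(333/470) = 32/37

32/37


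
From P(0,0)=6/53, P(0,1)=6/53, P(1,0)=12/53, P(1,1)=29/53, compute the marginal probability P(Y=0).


P(Y=0) = P(0,0)+P(1,0) = 6/53 + 12/53 = 18/53

18/53


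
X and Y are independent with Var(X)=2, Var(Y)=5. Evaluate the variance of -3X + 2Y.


Independence => Cov(X,Y)=0
Var(-3X + 2Y) = (-3)^2*Var(X) + 2^2*Var(Y)
= 9*2 + 4*5 = 38

38


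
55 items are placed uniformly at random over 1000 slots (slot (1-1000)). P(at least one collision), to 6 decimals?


P(all different) = prod((1000-i)/1000 for i=0..54) = 0.220306
P(at least one match) = 1 - 0.220306 = 0.779694

0.779694


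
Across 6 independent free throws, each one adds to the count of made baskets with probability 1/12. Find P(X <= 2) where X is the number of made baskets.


P(X<=2) = P(X=0) + P(X=1) + P(X=2)
= 1771561/2985984 + 161051/497664 + 73205/995328
= 1478741/1492992

1478741/1492992


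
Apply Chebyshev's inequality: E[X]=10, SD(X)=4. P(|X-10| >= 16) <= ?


k = 16/4 = 4
Chebyshev: P(|X-mu| >= k*sigma) <= 1/k^2 = 1/4^2 = 1/16

1/16


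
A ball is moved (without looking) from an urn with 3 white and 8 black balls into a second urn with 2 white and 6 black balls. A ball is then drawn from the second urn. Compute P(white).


P(transfer white) = 3/11; P(transfer black) = 8/11
If white transferred: Urn II has 3 white of 9, so P(white|white moved) = 1/3
If black transferred: Urn II has 2 white of 9, so P(white|black moved) = 2/9
By total probability: P(white) = 3/11*1/3 + 8/11*2/9 = 25/99

25/99


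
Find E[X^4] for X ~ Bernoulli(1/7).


For Bernoulli: X in {0,1}
E[X^4] = 0^4*(1-1/7) + 1^4*1/7 = 1/7

1/7


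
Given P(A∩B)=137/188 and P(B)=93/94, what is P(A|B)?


P(A|B) = P(A∩B)/P(B) = (137/188)/(186/188) = 137/186

137/186


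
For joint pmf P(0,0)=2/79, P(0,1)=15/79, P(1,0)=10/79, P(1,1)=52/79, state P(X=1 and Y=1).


Read from table: P(X=1, Y=1) = 52/79

52/79


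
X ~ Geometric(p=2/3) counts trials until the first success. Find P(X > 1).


P(X > 1) = P(first 1 trials all fail) = (1-p)^1 = (1/3)^1 = 1/3

1/3


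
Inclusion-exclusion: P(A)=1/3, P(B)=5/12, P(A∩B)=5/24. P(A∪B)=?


P(A∪B) = P(A) + P(B) - P(A∩B)
= 1/3 + 5/12 - 5/24 = 13/24

13/24


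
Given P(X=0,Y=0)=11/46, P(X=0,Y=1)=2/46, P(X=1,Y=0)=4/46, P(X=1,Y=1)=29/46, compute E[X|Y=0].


P(Y=0) = 15/46
E[X|Y=0] = (0*11 + 1*4)/15 = 4/15

4/15


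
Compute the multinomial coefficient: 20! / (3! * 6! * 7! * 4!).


20! = 2432902008176640000
Denominator: 3!=6 * 6!=720 * 7!=5040 * 4!=24
Coefficient = 2432902008176640000 / 522547200 = 4655851200

4655851200


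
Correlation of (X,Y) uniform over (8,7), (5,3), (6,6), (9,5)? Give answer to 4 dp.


Cov(X,Y) = 1.2500, Var(X) = 2.5000, Var(Y) = 2.1875
rho = Cov/(sqrt(VarX)*sqrt(VarY)) = 0.5345

0.5345


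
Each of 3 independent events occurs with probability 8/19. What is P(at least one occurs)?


P(at least one) = 1 - P(none)
P(none) = (1 - 8/19)^3 = (11/19)^3 = 1331/6859
P(at least one) = 1 - 1331/6859 = 5528/6859

5528/6859


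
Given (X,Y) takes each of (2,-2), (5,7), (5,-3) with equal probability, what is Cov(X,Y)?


E[X]=4, E[Y]=2/3, E[XY]=16/3
Cov(X,Y) = E[XY] - E[X]E[Y] = 16/3 - 4*2/3 = 8/3

8/3


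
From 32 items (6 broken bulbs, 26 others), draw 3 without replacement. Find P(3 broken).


P(X=3) = C(6,3)*C(26,0) / C(32,3)
= 20*1 / 4960
= 20/4960 = 1/248

1/248


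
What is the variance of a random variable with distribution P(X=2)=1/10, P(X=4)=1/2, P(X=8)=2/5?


E[X] = 27/5, E[X^2] = 34
Var(X) = E[X^2] - (E[X])^2 = 34 - (27/5)^2 = 121/25

121/25


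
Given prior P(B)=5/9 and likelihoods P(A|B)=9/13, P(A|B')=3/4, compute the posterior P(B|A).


P(A) = P(A|B)P(B) + P(A|B')P(B') = 9/13*5/9 + 3/4*4/9 = 28/39
P(B|A) = P(A|B)P(B)/P(A) = (5/13)/(28/39) = 15/28

15/28


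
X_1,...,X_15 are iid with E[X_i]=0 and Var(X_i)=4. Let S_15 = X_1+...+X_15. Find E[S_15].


E[S_n] = n*E[X_1] = 15*0 = 0

0


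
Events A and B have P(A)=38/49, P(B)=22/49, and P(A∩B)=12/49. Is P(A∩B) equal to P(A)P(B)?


P(A)*P(B) = 38/49*22/49 = 836/2401
P(A∩B) = 12/49 != 836/2401, so not independent

No, A and B are not independent


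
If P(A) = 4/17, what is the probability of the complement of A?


P(A') = 1 - P(A) = 1 - 4/17 = 13/17

13/17


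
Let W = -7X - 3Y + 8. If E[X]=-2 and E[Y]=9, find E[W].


E[-7X - 3Y + 8] = -7*E[X] - 3*E[Y] + 8
= (-7)*(-2) + (-3)*(9) + (8)
= 14 - 27 + 8 = -5

-5


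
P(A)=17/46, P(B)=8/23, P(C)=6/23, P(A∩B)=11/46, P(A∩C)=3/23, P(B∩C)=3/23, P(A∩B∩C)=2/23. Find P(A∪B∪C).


P(A∪B∪C) = P(A)+P(B)+P(C) - P(AB)-P(AC)-P(BC) + P(ABC)
= 17/46+8/23+6/23 - 11/46-3/23-3/23 + 2/23
= 13/23

13/23


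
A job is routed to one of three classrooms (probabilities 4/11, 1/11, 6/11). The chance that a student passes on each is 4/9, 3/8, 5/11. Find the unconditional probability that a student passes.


P(A) = P(A|B1)P(B1) + P(A|B2)P(B2) + P(A|B3)P(B3)
= 4/9*4/11 + 3/8*1/11 + 5/11*6/11
= 16/99 + 3/88 + 30/121 = 3865/8712

3865/8712


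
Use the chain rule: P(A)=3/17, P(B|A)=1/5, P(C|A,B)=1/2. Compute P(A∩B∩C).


P(A∩B∩C) = P(A) * P(B|A) * P(C|A∩B)
= 3/17 * 1/5 * 1/2
= 3/85 * 1/2 = 3/170

3/170


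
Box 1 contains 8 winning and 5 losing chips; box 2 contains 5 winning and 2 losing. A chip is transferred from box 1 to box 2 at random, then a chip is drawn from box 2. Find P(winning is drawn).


P(transfer winning) = 8/13; P(transfer losing) = 5/13
If winning transferred: Urn II has 6 winning of 8, so P(winning|winning moved) = 3/4
If losing transferred: Urn II has 5 winning of 8, so P(winning|losing moved) = 5/8
By total probability: P(winning) = 8/13*3/4 + 5/13*5/8 = 73/104

73/104


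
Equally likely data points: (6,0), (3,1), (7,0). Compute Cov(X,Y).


E[X]=16/3, E[Y]=1/3, E[XY]=1
Cov(X,Y) = E[XY] - E[X]E[Y] = 1 - 16/3*1/3 = -7/9

-7/9


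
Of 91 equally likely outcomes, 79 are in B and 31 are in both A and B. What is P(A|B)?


P(A|B) = P(A∩B)/P(B) = (31/91)/(79/91) = 31/79

31/79


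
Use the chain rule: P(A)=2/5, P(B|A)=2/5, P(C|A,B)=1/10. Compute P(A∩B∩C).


P(A∩B∩C) = P(A) * P(B|A) * P(C|A∩B)
= 2/5 * 2/5 * 1/10
= 4/25 * 1/10 = 2/125

2/125


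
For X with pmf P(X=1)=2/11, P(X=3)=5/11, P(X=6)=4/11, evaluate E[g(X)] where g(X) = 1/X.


E[1/X] = sum(g(x)*P(x))
= 1*2/11 + 1/3*5/11 + 1/6*4/11
= 13/33

13/33


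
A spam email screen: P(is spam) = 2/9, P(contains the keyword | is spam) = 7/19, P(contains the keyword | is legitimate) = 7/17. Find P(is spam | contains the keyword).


P(A) = P(A|B)P(B) + P(A|B')P(B') = 7/19*2/9 + 7/17*7/9 = 1169/2907
P(B|A) = P(A|B)P(B)/P(A) = (14/171)/(1169/2907) = 34/167

34/167


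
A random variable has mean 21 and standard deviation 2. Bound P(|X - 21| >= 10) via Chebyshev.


k = 10/2 = 5
Chebyshev: P(|X-mu| >= k*sigma) <= 1/k^2 = 1/5^2 = 1/25

1/25


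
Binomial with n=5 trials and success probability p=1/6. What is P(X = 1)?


P(X=1) = C(5,1) * p^1 * (1-p)^4
= 5 * 1/6 * 625/1296
= 3125/7776

3125/7776


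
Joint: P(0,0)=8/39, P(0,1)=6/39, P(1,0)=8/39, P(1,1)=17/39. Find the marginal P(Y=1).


P(Y=1) = P(0,1)+P(1,1) = 6/39 + 17/39 = 23/39

23/39


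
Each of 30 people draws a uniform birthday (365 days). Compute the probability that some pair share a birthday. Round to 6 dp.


P(all different) = prod((365-i)/365 for i=0..29) = 0.293684
P(at least one match) = 1 - 0.293684 = 0.706316

0.706316


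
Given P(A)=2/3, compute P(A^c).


P(A') = 1 - P(A) = 1 - 2/3 = 1/3

1/3


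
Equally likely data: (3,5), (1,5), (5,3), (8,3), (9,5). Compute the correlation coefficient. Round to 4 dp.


Cov(X,Y) = -1.0400, Var(X) = 8.9600, Var(Y) = 0.9600
rho = Cov/(sqrt(VarX)*sqrt(VarY)) = -0.3546

-0.3546


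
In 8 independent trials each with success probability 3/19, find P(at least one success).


P(at least one) = 1 - P(none)
P(none) = (1 - 3/19)^8 = (16/19)^8 = 4294967296/16983563041
P(at least one) = 1 - 4294967296/16983563041 = 12688595745/16983563041

12688595745/16983563041


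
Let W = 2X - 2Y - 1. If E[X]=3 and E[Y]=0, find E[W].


E[2X - 2Y - 1] = 2*E[X] - 2*E[Y] - 1
= (2)*(3) + (-2)*(0) + (-1)
= 6 + 0 - 1 = 5

5


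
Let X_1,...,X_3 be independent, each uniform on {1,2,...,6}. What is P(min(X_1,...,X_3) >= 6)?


P(min >= 6) = P(all X_i >= 6) = (P(X_1 >= 6))^3
= (1/6)^3 = 1/216

1/216


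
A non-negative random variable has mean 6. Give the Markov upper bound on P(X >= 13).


Markov: P(X >= a) <= E[X]/a
P(X >= 13) <= 6/13

6/13


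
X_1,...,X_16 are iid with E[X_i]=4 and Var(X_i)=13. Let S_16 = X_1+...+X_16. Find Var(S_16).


By independence, Var(S_n) = n*Var(X_1) = 16*13 = 208

208


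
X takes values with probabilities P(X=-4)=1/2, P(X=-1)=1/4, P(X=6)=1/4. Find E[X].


E[X] = sum(x * P(x))
= -4*1/2 - 1*1/4 + 6*1/4
= -3/4

-3/4


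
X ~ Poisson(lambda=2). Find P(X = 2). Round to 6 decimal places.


P(X=2) = e^(-2) * 2^2 / 2!
≈ 0.1353352832 * 4 / 2
≈ 0.270671

0.270671


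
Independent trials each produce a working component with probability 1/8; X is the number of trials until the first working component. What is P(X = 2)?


P(X=2) = (1-p)^1 * p = (7/8)^1 * 1/8
= 7/8 * 1/8 = 7/64

7/64


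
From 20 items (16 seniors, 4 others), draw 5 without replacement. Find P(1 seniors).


P(X=1) = C(16,1)*C(4,4) / C(20,5)
= 16*1 / 15504
= 16/15504 = 1/969

1/969


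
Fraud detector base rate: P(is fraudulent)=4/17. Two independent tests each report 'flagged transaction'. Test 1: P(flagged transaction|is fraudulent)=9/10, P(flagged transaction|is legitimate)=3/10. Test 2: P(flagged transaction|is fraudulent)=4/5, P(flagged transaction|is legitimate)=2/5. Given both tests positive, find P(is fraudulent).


After test 1: P(+) = 9/10*4/17 + 3/10*13/17 = 15/34
P(B|+) = (18/85)/(15/34) = 12/25
After test 2 (use post1 as new prior): P(+) = 4/5*12/25 + 2/5*13/25 = 74/125
P(B|+,+) = (48/125)/(74/125) = 24/37

24/37


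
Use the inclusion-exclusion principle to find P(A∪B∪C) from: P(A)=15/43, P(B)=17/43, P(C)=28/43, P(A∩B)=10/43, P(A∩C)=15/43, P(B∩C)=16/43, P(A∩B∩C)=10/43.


P(A∪B∪C) = P(A)+P(B)+P(C) - P(AB)-P(AC)-P(BC) + P(ABC)
= 15/43+17/43+28/43 - 10/43-15/43-16/43 + 10/43
= 29/43

29/43


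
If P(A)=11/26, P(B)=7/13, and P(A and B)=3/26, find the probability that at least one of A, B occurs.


P(A∪B) = P(A) + P(B) - P(A∩B)
= 11/26 + 7/13 - 3/26 = 11/13

11/13


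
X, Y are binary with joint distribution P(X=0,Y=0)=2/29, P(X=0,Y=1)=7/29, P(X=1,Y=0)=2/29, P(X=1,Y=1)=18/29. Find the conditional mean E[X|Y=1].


P(Y=1) = 25/29
E[X|Y=1] = (0*7 + 1*18)/25 = 18/25

18/25


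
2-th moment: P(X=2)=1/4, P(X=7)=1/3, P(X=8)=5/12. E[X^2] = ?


E[X^2] = sum(x^2 * P(x))
= 4*1/4 + 49*1/3 + 64*5/12
= 44

44


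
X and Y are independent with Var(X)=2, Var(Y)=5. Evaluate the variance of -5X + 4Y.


Independence => Cov(X,Y)=0
Var(-5X + 4Y) = (-5)^2*Var(X) + 4^2*Var(Y)
= 25*2 + 16*5 = 130

130


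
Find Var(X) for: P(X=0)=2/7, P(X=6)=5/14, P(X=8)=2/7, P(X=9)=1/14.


E[X] = 71/14, E[X^2] = 517/14
Var(X) = E[X^2] - (E[X])^2 = 517/14 - (71/14)^2 = 2197/196

2197/196


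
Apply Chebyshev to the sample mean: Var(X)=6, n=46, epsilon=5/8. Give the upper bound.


Var(Xbar) = Var(X)/n = 6/46
Chebyshev: P(|Xbar-mu| >= 5/8) <= Var(Xbar)/(5/8)^2 = (3/23)/(25/64) = 192/575

192/575


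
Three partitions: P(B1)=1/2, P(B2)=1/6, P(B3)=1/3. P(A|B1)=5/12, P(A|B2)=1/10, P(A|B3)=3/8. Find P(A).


P(A) = P(A|B1)P(B1) + P(A|B2)P(B2) + P(A|B3)P(B3)
= 5/12*1/2 + 1/10*1/6 + 3/8*1/3
= 5/24 + 1/60 + 1/8 = 7/20

7/20


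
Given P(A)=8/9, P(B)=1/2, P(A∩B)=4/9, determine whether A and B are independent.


P(A)*P(B) = 8/9*1/2 = 4/9
P(A∩B) = 4/9, which equals P(A)P(B), so independent

Yes, A and B are independent


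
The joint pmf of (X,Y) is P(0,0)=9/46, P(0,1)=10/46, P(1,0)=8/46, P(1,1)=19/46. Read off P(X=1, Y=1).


Read from table: P(X=1, Y=1) = 19/46

19/46


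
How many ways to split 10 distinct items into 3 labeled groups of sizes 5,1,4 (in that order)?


10! = 3628800
Denominator: 5!=120 * 1!=1 * 4!=24
Coefficient = 3628800 / 2880 = 1260

1260


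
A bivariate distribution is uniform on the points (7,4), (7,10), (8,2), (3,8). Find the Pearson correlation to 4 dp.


Cov(X,Y) = -3.0000, Var(X) = 3.6875, Var(Y) = 10.0000
rho = Cov/(sqrt(VarX)*sqrt(VarY)) = -0.4940

-0.4940


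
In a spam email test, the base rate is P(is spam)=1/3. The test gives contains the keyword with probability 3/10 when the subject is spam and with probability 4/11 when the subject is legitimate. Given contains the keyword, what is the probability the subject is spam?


P(A) = P(A|B)P(B) + P(A|B')P(B') = 3/10*1/3 + 4/11*2/3 = 113/330
P(B|A) = P(A|B)P(B)/P(A) = (1/10)/(113/330) = 33/113

33/113


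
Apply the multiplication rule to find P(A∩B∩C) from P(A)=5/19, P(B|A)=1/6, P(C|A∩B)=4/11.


P(A∩B∩C) = P(A) * P(B|A) * P(C|A∩B)
= 5/19 * 1/6 * 4/11
= 5/114 * 4/11 = 10/627

10/627


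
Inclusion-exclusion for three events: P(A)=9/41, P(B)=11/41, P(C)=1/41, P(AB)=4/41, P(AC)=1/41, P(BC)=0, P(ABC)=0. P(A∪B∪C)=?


P(A∪B∪C) = P(A)+P(B)+P(C) - P(AB)-P(AC)-P(BC) + P(ABC)
= 9/41+11/41+1/41 - 4/41-1/41-0 + 0
= 16/41

16/41


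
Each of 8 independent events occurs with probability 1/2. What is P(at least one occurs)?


P(at least one) = 1 - P(none)
P(none) = (1 - 1/2)^8 = (1/2)^8 = 1/256
P(at least one) = 1 - 1/256 = 255/256

255/256


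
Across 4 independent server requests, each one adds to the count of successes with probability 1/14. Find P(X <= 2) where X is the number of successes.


P(X<=2) = P(X=0) + P(X=1) + P(X=2)
= 28561/38416 + 2197/9604 + 507/19208
= 38363/38416

38363/38416


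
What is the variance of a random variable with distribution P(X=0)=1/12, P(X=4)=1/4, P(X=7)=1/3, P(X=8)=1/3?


E[X] = 6, E[X^2] = 125/3
Var(X) = E[X^2] - (E[X])^2 = 125/3 - (6)^2 = 17/3

17/3


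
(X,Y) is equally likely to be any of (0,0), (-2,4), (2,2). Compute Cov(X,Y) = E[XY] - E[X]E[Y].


E[X]=0, E[Y]=2, E[XY]=-4/3
Cov(X,Y) = E[XY] - E[X]E[Y] = -4/3 - 0*2 = -4/3

-4/3


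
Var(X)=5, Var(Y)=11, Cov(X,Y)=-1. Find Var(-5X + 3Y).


Var(-5X + 3Y) = (-5)^2*Var(X) + 3^2*Var(Y) + 2*(-5)*3*Cov(X,Y)
= 25*5 + 9*11 - 30*(-1)
= 125 + 99 + 30 = 254

254


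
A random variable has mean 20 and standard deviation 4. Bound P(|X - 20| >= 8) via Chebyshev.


k = 8/4 = 2
Chebyshev: P(|X-mu| >= k*sigma) <= 1/k^2 = 1/2^2 = 1/4

1/4


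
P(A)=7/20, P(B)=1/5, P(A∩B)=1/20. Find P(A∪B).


P(A∪B) = P(A) + P(B) - P(A∩B)
= 7/20 + 1/5 - 1/20 = 1/2

1/2


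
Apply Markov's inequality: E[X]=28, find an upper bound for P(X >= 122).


Markov: P(X >= a) <= E[X]/a
P(X >= 122) <= 28/122 = 14/61

14/61


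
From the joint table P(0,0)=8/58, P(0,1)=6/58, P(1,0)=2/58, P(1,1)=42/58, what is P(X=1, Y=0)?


Read from table: P(X=1, Y=0) = 2/58 = 1/29

1/29


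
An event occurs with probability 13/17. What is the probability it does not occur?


P(A') = 1 - P(A) = 1 - 13/17 = 4/17

4/17


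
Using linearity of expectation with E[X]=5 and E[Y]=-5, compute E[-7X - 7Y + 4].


E[-7X - 7Y + 4] = -7*E[X] - 7*E[Y] + 4
= (-7)*(5) + (-7)*(-5) + (4)
= -35 + 35 + 4 = 4

4


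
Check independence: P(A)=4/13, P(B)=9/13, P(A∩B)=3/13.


P(A)*P(B) = 4/13*9/13 = 36/169
P(A∩B) = 3/13 != 36/169, so not independent

No, A and B are not independent


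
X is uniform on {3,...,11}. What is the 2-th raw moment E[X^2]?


E[X^2] = (1/9) * sum(x^2 for x=3..11)
= 501/9 = 167/3

167/3


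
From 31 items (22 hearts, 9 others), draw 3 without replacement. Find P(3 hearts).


P(X=3) = C(22,3)*C(9,0) / C(31,3)
= 1540*1 / 4495
= 1540/4495 = 308/899

308/899


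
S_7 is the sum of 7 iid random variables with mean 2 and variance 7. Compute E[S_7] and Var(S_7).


E[S_n] = n*mu = 7*2 = 14
Var(S_n) = n*sigma^2 = 7*7 = 49

E[S_7]=14, Var(S_7)=49


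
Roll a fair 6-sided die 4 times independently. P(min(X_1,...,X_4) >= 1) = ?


P(min >= 1) = P(all X_i >= 1) = (P(X_1 >= 1))^4
= (6/6)^4 = 1^4 = 1

1


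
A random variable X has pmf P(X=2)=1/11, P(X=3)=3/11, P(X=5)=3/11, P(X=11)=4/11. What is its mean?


E[X] = sum(x * P(x))
= 2*1/11 + 3*3/11 + 5*3/11 + 11*4/11
= 70/11

70/11


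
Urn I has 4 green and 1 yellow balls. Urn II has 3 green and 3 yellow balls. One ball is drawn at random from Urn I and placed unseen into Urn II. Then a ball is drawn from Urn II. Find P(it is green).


P(transfer green) = 4/5; P(transfer yellow) = 1/5
If green transferred: Urn II has 4 green of 7, so P(green|green moved) = 4/7
If yellow transferred: Urn II has 3 green of 7, so P(green|yellow moved) = 3/7
By total probability: P(green) = 4/5*4/7 + 1/5*3/7 = 19/35

19/35


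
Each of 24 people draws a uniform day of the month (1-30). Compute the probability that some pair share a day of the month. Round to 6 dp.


P(all different) = prod((30-i)/30 for i=0..23) = 0.000001
P(at least one match) = 1 - 0.000001 = 0.999999

0.999999


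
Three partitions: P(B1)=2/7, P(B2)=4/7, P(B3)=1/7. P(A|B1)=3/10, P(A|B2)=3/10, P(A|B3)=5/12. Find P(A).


P(A) = P(A|B1)P(B1) + P(A|B2)P(B2) + P(A|B3)P(B3)
= 3/10*2/7 + 3/10*4/7 + 5/12*1/7
= 3/35 + 6/35 + 5/84 = 19/60

19/60


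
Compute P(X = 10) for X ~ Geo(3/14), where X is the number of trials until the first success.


P(X=10) = (1-p)^9 * p = (11/14)^9 * 3/14
= 2357947691/20661046784 * 3/14 = 7073843073/289254654976

7073843073/289254654976


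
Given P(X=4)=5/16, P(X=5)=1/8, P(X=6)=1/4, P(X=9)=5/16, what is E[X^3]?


E[X^3] = sum(g(x)*P(x))
= 64*5/16 + 125*1/8 + 216*1/4 + 729*5/16
= 5079/16

5079/16


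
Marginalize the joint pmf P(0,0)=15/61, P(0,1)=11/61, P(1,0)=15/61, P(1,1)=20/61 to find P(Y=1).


P(Y=1) = P(0,1)+P(1,1) = 11/61 + 20/61 = 31/61

31/61


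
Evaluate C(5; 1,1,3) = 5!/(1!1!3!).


5! = 120
Denominator: 1!=1 * 1!=1 * 3!=6
Coefficient = 120 / 6 = 20

20


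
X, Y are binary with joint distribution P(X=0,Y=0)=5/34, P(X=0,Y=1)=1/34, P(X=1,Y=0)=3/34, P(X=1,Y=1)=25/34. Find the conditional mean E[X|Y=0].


P(Y=0) = 8/34
E[X|Y=0] = (0*5 + 1*3)/8 = 3/8

3/8


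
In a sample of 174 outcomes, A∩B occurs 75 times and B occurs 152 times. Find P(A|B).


P(A|B) = P(A∩B)/P(B) = (75/174)/(152/174) = 75/152

75/152


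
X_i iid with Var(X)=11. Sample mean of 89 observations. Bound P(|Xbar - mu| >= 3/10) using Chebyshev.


Var(Xbar) = Var(X)/n = 11/89
Chebyshev: P(|Xbar-mu| >= 3/10) <= Var(Xbar)/(3/10)^2 = (11/89)/(9/100) = 1100/801
Bound exceeds 1, so trivial bound: 1

1


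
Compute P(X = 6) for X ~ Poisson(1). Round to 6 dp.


P(X=6) = e^(-1) * 1^6 / 6!
≈ 0.3678794412 * 1 / 720
≈ 0.000511

0.000511


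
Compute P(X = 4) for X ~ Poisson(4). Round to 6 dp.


P(X=4) = e^(-4) * 4^4 / 4!
≈ 0.01831563889 * 256 / 24
≈ 0.195367

0.195367


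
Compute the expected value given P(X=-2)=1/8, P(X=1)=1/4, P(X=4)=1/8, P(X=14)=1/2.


E[X] = sum(x * P(x))
= -2*1/8 + 1*1/4 + 4*1/8 + 14*1/2
= 15/2

15/2


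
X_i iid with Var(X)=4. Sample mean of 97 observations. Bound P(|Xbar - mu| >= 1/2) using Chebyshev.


Var(Xbar) = Var(X)/n = 4/97
Chebyshev: P(|Xbar-mu| >= 1/2) <= Var(Xbar)/(1/2)^2 = (4/97)/(1/4) = 16/97

16/97


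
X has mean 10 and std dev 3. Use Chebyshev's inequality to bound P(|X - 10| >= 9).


k = 9/3 = 3
Chebyshev: P(|X-mu| >= k*sigma) <= 1/k^2 = 1/3^2 = 1/9

1/9


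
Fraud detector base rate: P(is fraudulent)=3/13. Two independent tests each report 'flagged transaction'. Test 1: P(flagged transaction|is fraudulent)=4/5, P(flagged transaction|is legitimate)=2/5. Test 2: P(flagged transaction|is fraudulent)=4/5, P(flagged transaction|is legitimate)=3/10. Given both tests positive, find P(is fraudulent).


After test 1: P(+) = 4/5*3/13 + 2/5*10/13 = 32/65
P(B|+) = (12/65)/(32/65) = 3/8
After test 2 (use post1 as new prior): P(+) = 4/5*3/8 + 3/10*5/8 = 39/80
P(B|+,+) = (3/10)/(39/80) = 8/13

8/13


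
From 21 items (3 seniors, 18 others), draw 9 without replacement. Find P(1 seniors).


P(X=1) = C(3,1)*C(18,8) / C(21,9)
= 3*43758 / 293930
= 131274/293930 = 297/665

297/665


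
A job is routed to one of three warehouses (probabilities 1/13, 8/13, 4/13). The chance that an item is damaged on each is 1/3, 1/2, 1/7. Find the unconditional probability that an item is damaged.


P(A) = P(A|B1)P(B1) + P(A|B2)P(B2) + P(A|B3)P(B3)
= 1/3*1/13 + 1/2*8/13 + 1/7*4/13
= 1/39 + 4/13 + 4/91 = 103/273

103/273


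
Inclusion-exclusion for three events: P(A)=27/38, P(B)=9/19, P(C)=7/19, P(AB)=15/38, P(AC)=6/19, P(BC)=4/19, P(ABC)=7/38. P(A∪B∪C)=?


P(A∪B∪C) = P(A)+P(B)+P(C) - P(AB)-P(AC)-P(BC) + P(ABC)
= 27/38+9/19+7/19 - 15/38-6/19-4/19 + 7/38
= 31/38

31/38


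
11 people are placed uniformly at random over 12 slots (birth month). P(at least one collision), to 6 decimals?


P(all different) = prod((12-i)/12 for i=0..10) = 0.000645
P(at least one match) = 1 - 0.000645 = 0.999355

0.999355


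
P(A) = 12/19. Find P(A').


P(A') = 1 - P(A) = 1 - 12/19 = 7/19

7/19


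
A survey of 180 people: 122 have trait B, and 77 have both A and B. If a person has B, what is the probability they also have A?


P(A|B) = P(A∩B)/P(B) = (77/180)/(122/180) = 77/122

77/122


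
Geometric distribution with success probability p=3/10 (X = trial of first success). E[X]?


For geometric (trials until first success), E[X] = 1/p = 1/(3/10) = 10/3

10/3


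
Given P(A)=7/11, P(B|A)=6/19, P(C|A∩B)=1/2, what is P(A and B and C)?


P(A∩B∩C) = P(A) * P(B|A) * P(C|A∩B)
= 7/11 * 6/19 * 1/2
= 42/209 * 1/2 = 21/209

21/209


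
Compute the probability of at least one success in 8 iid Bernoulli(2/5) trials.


P(at least one) = 1 - P(none)
P(none) = (1 - 2/5)^8 = (3/5)^8 = 6561/390625
P(at least one) = 1 - 6561/390625 = 384064/390625

384064/390625


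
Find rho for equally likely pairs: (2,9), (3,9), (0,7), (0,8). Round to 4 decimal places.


Cov(X,Y) = 0.9375, Var(X) = 1.6875, Var(Y) = 0.6875
rho = Cov/(sqrt(VarX)*sqrt(VarY)) = 0.8704

0.8704


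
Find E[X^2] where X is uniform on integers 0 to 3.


E[X^2] = (1/4) * sum(x^2 for x=0..3)
= 14/4 = 7/2

7/2


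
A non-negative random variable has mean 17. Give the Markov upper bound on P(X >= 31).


Markov: P(X >= a) <= E[X]/a
P(X >= 31) <= 17/31

17/31


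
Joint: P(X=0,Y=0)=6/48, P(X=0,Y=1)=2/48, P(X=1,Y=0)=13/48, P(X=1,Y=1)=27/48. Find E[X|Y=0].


P(Y=0) = 19/48
E[X|Y=0] = (0*6 + 1*13)/19 = 13/19

13/19


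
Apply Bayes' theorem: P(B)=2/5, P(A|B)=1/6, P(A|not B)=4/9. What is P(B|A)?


P(A) = P(A|B)P(B) + P(A|B')P(B') = 1/6*2/5 + 4/9*3/5 = 1/3
P(B|A) = P(A|B)P(B)/P(A) = (1/15)/(1/3) = 1/5

1/5


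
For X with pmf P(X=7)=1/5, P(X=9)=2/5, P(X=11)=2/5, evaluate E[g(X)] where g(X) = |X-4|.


E[|X-4|] = sum(g(x)*P(x))
= 3*1/5 + 5*2/5 + 7*2/5
= 27/5

27/5


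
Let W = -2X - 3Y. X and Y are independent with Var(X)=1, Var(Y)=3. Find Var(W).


Independence => Cov(X,Y)=0
Var(-2X - 3Y) = (-2)^2*Var(X) + (-3)^2*Var(Y)
= 4*1 + 9*3 = 31

31


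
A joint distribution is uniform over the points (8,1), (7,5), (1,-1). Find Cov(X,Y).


E[X]=16/3, E[Y]=5/3, E[XY]=14
Cov(X,Y) = E[XY] - E[X]E[Y] = 14 - 16/3*5/3 = 46/9

46/9


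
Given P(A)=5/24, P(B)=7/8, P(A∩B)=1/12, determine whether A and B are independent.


P(A)*P(B) = 5/24*7/8 = 35/192
P(A∩B) = 1/12 != 35/192, so not independent

No, A and B are not independent


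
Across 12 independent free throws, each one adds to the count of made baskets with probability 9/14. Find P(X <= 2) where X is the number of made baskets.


P(X<=2) = P(X=0) + P(X=1) + P(X=2)
= 244140625/56693912375296 + 1318359375/14173478093824 + 26103515625/28346956187648
= 57724609375/56693912375296

57724609375/56693912375296


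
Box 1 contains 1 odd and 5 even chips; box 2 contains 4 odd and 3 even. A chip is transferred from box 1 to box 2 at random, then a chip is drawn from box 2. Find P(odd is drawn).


P(transfer odd) = 1/6; P(transfer even) = 5/6
If odd transferred: Urn II has 5 odd of 8, so P(odd|odd moved) = 5/8
If even transferred: Urn II has 4 odd of 8, so P(odd|even moved) = 1/2
By total probability: P(odd) = 1/6*5/8 + 5/6*1/2 = 25/48

25/48


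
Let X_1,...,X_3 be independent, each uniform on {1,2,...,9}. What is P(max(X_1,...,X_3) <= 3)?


P(max <= 3) = P(all X_i <= 3) = (P(X_1 <= 3))^3
= (3/9)^3 = (1/3)^3 = 1/27

1/27


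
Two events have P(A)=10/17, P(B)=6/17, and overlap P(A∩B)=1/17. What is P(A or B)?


P(A∪B) = P(A) + P(B) - P(A∩B)
= 10/17 + 6/17 - 1/17 = 15/17

15/17


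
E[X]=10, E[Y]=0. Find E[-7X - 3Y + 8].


E[-7X - 3Y + 8] = -7*E[X] - 3*E[Y] + 8
= (-7)*(10) + (-3)*(0) + (8)
= -70 + 0 + 8 = -62

-62


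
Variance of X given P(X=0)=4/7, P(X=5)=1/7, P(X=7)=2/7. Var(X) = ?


E[X] = 19/7, E[X^2] = 123/7
Var(X) = E[X^2] - (E[X])^2 = 123/7 - (19/7)^2 = 500/49

500/49


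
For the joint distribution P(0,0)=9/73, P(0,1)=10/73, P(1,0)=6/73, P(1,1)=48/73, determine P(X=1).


P(X=1) = P(1,0)+P(1,1) = 6/73 + 48/73 = 54/73

54/73


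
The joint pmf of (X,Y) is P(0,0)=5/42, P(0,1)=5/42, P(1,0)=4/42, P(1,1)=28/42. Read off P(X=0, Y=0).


Read from table: P(X=0, Y=0) = 5/42

5/42


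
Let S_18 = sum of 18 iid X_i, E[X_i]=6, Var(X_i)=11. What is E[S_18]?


E[S_n] = n*E[X_1] = 18*6 = 108

108


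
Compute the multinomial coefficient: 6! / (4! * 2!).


6! = 720
Denominator: 4!=24 * 2!=2
Coefficient = 720 / 48 = 15

15


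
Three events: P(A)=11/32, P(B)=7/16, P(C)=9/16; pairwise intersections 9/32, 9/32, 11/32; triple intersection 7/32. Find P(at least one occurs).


P(A∪B∪C) = P(A)+P(B)+P(C) - P(AB)-P(AC)-P(BC) + P(ABC)
= 11/32+7/16+9/16 - 9/32-9/32-11/32 + 7/32
= 21/32

21/32


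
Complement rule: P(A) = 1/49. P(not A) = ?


P(A') = 1 - P(A) = 1 - 1/49 = 48/49

48/49


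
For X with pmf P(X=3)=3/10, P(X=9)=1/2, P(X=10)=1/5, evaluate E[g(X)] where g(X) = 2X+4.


E[2X+4] = sum(g(x)*P(x))
= 10*3/10 + 22*1/2 + 24*1/5
= 94/5

94/5


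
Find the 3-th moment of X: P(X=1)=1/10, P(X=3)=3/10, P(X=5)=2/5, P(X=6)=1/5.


E[X^3] = sum(x^3 * P(x))
= 1*1/10 + 27*3/10 + 125*2/5 + 216*1/5
= 507/5

507/5


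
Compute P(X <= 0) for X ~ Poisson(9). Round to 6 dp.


P(X<=0) = e^(-9)*9^0/0!
≈ 0.0001234098
≈ 0.000123

0.000123


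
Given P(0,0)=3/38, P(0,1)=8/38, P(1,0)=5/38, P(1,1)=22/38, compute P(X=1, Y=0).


Read from table: P(X=1, Y=0) = 5/38

5/38


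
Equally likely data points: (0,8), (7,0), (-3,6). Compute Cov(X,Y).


E[X]=4/3, E[Y]=14/3, E[XY]=-6
Cov(X,Y) = E[XY] - E[X]E[Y] = -6 - 4/3*14/3 = -110/9

-110/9


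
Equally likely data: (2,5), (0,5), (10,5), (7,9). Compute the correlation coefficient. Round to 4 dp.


Cov(X,Y) = 2.2500, Var(X) = 15.6875, Var(Y) = 3.0000
rho = Cov/(sqrt(VarX)*sqrt(VarY)) = 0.3280

0.3280


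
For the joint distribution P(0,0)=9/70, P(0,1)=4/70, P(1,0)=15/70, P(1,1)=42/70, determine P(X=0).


P(X=0) = P(0,0)+P(0,1) = 9/70 + 4/70 = 13/70

13/70


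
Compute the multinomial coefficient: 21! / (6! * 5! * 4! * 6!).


21! = 51090942171709440000
Denominator: 6!=720 * 5!=120 * 4!=24 * 6!=720
Coefficient = 51090942171709440000 / 1492992000 = 34220506320

34220506320


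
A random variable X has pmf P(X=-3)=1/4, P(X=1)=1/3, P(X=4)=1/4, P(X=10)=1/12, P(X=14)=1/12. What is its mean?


E[X] = sum(x * P(x))
= -3*1/4 + 1*1/3 + 4*1/4 + 10*1/12 + 14*1/12
= 31/12

31/12


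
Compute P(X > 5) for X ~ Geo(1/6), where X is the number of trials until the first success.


P(X > 5) = P(first 5 trials all fail) = (1-p)^5 = (5/6)^5 = 3125/7776

3125/7776


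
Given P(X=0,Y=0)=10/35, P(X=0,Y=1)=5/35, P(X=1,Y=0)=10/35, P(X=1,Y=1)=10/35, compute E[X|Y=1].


P(Y=1) = 15/35
E[X|Y=1] = (0*5 + 1*10)/15 = 10/15 = 2/3

2/3


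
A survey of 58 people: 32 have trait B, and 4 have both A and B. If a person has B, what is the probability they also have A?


P(A|B) = P(A∩B)/P(B) = (4/58)/(32/58) = 4/32 = 1/8

1/8


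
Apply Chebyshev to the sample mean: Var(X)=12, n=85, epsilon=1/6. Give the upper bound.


Var(Xbar) = Var(X)/n = 12/85
Chebyshev: P(|Xbar-mu| >= 1/6) <= Var(Xbar)/(1/6)^2 = (12/85)/(1/36) = 432/85
Bound exceeds 1, so trivial bound: 1

1


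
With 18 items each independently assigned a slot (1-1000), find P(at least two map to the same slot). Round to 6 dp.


P(all different) = prod((1000-i)/1000 for i=0..17) = 0.857357
P(at least one match) = 1 - 0.857357 = 0.142643

0.142643


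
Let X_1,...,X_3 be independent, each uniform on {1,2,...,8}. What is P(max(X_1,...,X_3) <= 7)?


P(max <= 7) = P(all X_i <= 7) = (P(X_1 <= 7))^3
= (7/8)^3 = 343/512

343/512


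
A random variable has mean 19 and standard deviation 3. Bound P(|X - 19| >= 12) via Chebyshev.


k = 12/3 = 4
Chebyshev: P(|X-mu| >= k*sigma) <= 1/k^2 = 1/4^2 = 1/16

1/16


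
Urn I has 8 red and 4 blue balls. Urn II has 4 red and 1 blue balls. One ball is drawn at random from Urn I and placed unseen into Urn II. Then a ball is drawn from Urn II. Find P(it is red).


P(transfer red) = 8/12 = 2/3; P(transfer blue) = 1/3
If red transferred: Urn II has 5 red of 6, so P(red|red moved) = 5/6
If blue transferred: Urn II has 4 red of 6, so P(red|blue moved) = 2/3
By total probability: P(red) = 2/3*5/6 + 1/3*2/3 = 7/9

7/9


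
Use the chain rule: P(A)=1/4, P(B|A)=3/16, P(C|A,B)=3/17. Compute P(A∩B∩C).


P(A∩B∩C) = P(A) * P(B|A) * P(C|A∩B)
= 1/4 * 3/16 * 3/17
= 3/64 * 3/17 = 9/1088

9/1088


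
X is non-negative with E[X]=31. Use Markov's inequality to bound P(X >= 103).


Markov: P(X >= a) <= E[X]/a
P(X >= 103) <= 31/103

31/103


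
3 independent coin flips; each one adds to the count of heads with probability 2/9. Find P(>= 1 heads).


P(at least one) = 1 - P(none)
P(none) = (1 - 2/9)^3 = (7/9)^3 = 343/729
P(at least one) = 1 - 343/729 = 386/729

386/729


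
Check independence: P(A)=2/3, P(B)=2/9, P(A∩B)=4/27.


P(A)*P(B) = 2/3*2/9 = 4/27
P(A∩B) = 4/27, which equals P(A)P(B), so independent

Yes, A and B are independent


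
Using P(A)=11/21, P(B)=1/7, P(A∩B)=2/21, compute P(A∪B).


P(A∪B) = P(A) + P(B) - P(A∩B)
= 11/21 + 1/7 - 2/21 = 4/7

4/7


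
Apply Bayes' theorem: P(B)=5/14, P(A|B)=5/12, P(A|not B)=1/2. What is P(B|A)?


P(A) = P(A|B)P(B) + P(A|B')P(B') = 5/12*5/14 + 1/2*9/14 = 79/168
P(B|A) = P(A|B)P(B)/P(A) = (25/168)/(79/168) = 25/79

25/79
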